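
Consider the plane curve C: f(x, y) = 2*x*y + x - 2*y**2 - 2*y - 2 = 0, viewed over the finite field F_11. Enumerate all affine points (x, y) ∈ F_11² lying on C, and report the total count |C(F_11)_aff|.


Affine F_11-points: {(1, 4), (1, 7), (2, 0), (2, 1), (5, 2), (6, 8), (9, 9), (9, 10), (10, 3), (10, 6)}; count = 10.

For each of the 121 pairs (x, y) ∈ F_11², evaluate f(x, y) mod 11. Record the zeros.
  x = 0: [0↦9, 1↦5, 2↦8, 3↦7, 4↦2, 5↦4, 6↦2, 7↦7, 8↦8, 9↦5, 10↦9]  zeros at y ∈ ∅
  x = 1: [0↦10, 1↦8, 2↦2, 3↦3, 4↦0, 5↦4, 6↦4, 7↦0, 8↦3, 9↦2, 10↦8]  zeros at y ∈ {4, 7}
  x = 2: [0↦0, 1↦0, 2↦7, 3↦10, 4↦9, 5↦4, 6↦6, 7↦4, 8↦9, 9↦10, 10↦7]  zeros at y ∈ {0, 1}
  x = 3: [0↦1, 1↦3, 2↦1, 3↦6, 4↦7, 5↦4, 6↦8, 7↦8, 8↦4, 9↦7, 10↦6]  zeros at y ∈ ∅
  x = 4: [0↦2, 1↦6, 2↦6, 3↦2, 4↦5, 5↦4, 6↦10, 7↦1, 8↦10, 9↦4, 10↦5]  zeros at y ∈ ∅
  x = 5: [0↦3, 1↦9, 2↦0, 3↦9, 4↦3, 5↦4, 6↦1, 7↦5, 8↦5, 9↦1, 10↦4]  zeros at y ∈ {2}
  x = 6: [0↦4, 1↦1, 2↦5, 3↦5, 4↦1, 5↦4, 6↦3, 7↦9, 8↦0, 9↦9, 10↦3]  zeros at y ∈ {8}
  x = 7: [0↦5, 1↦4, 2↦10, 3↦1, 4↦10, 5↦4, 6↦5, 7↦2, 8↦6, 9↦6, 10↦2]  zeros at y ∈ ∅
  x = 8: [0↦6, 1↦7, 2↦4, 3↦8, 4↦8, 5↦4, 6↦7, 7↦6, 8↦1, 9↦3, 10↦1]  zeros at y ∈ ∅
  x = 9: [0↦7, 1↦10, 2↦9, 3↦4, 4↦6, 5↦4, 6↦9, 7↦10, 8↦7, 9↦0, 10↦0]  zeros at y ∈ {9, 10}
  x = 10: [0↦8, 1↦2, 2↦3, 3↦0, 4↦4, 5↦4, 6↦0, 7↦3, 8↦2, 9↦8, 10↦10]  zeros at y ∈ {3, 6}
Collecting zeros: affine points = {(1, 4), (1, 7), (2, 0), (2, 1), (5, 2), (6, 8), (9, 9), (9, 10), (10, 3), (10, 6)}.
Total count |C(F_11)_aff| = 10.


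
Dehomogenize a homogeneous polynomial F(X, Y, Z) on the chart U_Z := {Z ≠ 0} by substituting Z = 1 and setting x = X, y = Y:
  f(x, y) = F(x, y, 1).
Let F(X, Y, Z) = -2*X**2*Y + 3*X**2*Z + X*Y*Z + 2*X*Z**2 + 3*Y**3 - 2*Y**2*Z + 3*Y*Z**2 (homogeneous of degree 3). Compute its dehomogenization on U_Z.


f(x, y) = -2*x**2*y + 3*x**2 + x*y + 2*x + 3*y**3 - 2*y**2 + 3*y

On U_Z we set Z = 1. Each monomial c·X^i·Y^j·Z^k in F becomes c·x^i·y^j·1^k = c·x^i·y^j.
Substituting Z = 1: F(X, Y, 1) = -2*x**2*y + 3*x**2 + x*y + 2*x + 3*y**3 - 2*y**2 + 3*y.
Note: deg(f) ≤ deg(F) = 3; strict inequality happens when F is divisible by Z (lost terms).


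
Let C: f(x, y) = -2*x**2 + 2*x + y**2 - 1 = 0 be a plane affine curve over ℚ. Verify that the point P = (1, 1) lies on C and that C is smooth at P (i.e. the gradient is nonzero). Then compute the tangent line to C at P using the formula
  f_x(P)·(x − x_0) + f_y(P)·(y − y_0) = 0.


Tangent line at P: -2*x + 2*y = 0.

Step 1: f(1, 1) = 0, so P lies on C.
Step 2: partial derivatives
  f_x(x, y) = 2 - 4*x, f_y(x, y) = 2*y.
  f_x(P) = -2, f_y(P) = 2 (gradient nonzero, so P is smooth).
Step 3: tangent line at P: -2·(x − 1) + 2·(y − 1) = 0.
Expanding: -2*x + 2*y = 0.


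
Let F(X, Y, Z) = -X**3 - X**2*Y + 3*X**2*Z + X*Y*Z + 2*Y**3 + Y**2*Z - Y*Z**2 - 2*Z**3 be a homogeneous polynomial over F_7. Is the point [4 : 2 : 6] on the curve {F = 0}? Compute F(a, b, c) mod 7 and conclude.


F(4,2,6) ≡ 0 (mod 7); P is on the curve.

Evaluate F(4, 2, 6) term-by-term (mod 7).
  -X**3 ↦ -1·64·1·1 = -64
  -X**2*Y ↦ -1·16·2·1 = -32
  3*X**2*Z ↦ 3·16·1·6 = 288
  X*Y*Z ↦ 1·4·2·6 = 48
  2*Y**3 ↦ 2·1·8·1 = 16
  Y**2*Z ↦ 1·1·4·6 = 24
  -Y*Z**2 ↦ -1·1·2·36 = -72
  -2*Z**3 ↦ -2·1·1·216 = -432
Sum: F(4, 2, 6) = (-64) + (-32) + (288) + (48) + (16) + (24) + (-72) + (-432) = -224.
Reducing mod 7: -224 ≡ 0 (mod 7).
Since F(a, b, c) ≡ 0 (mod 7), P lies on the curve.


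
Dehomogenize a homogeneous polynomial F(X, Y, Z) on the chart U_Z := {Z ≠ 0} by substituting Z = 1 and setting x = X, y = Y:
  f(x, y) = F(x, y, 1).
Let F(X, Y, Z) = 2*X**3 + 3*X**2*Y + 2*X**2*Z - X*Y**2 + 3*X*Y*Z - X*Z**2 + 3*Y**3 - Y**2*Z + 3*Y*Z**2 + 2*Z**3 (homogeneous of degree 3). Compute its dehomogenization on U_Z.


f(x, y) = 2*x**3 + 3*x**2*y + 2*x**2 - x*y**2 + 3*x*y - x + 3*y**3 - y**2 + 3*y + 2

On U_Z we set Z = 1. Each monomial c·X^i·Y^j·Z^k in F becomes c·x^i·y^j·1^k = c·x^i·y^j.
Substituting Z = 1: F(X, Y, 1) = 2*x**3 + 3*x**2*y + 2*x**2 - x*y**2 + 3*x*y - x + 3*y**3 - y**2 + 3*y + 2.
Note: deg(f) ≤ deg(F) = 3; strict inequality happens when F is divisible by Z (lost terms).


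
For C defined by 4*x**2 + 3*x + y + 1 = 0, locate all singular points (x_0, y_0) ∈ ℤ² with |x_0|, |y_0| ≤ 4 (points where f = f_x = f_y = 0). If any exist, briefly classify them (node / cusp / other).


No singular points in the scanned grid; C is smooth there.

Compute partial derivatives:
  f_x = 8*x + 3.
  f_y = 1.
f_y = 1 is a nonzero constant, so f_y never vanishes: no point (x, y) can satisfy f = f_x = f_y = 0. In particular no (x, y) ∈ {−4, ..., 4}² is singular; the curve is smooth.


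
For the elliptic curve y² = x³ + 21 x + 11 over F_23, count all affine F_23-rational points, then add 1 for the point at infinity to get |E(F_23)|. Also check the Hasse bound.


Affine points = {(3, 3), (3, 20), (6, 10), (6, 13), (7, 8), (7, 15), (8, 1), (8, 22), (9, 3), (9, 20), (10, 5), (10, 18), (11, 3), (11, 20), (12, 6), (12, 17), (14, 6), (14, 17), (16, 2), (16, 21), (19, 1), (19, 22), (20, 6), (20, 17), (22, 9), (22, 14)}; affine count = 26; |E(F_23)| = 27.

Discriminant check: Δ ∝ 4a³ + 27b² = 4·21³ + 27·11² = 4·9261 + 27·121 ≡ 15 (mod 23). Nonzero ⇒ E is nonsingular.
For each x ∈ F_23, compute rhs = x³ + 21·x + 11 mod 23, then count y ∈ F_23 with y² ≡ rhs.
  x = 0: rhs = 11, matching y values: none (0 points).
  x = 1: rhs = 10, matching y values: none (0 points).
  x = 2: rhs = 15, matching y values: none (0 points).
  x = 3: rhs = 9, matching y values: 3, 20 (2 points).
  x = 4: rhs = 21, matching y values: none (0 points).
  x = 5: rhs = 11, matching y values: none (0 points).
  x = 6: rhs = 8, matching y values: 10, 13 (2 points).
  x = 7: rhs = 18, matching y values: 8, 15 (2 points).
  x = 8: rhs = 1, matching y values: 1, 22 (2 points).
  x = 9: rhs = 9, matching y values: 3, 20 (2 points).
  x = 10: rhs = 2, matching y values: 5, 18 (2 points).
  x = 11: rhs = 9, matching y values: 3, 20 (2 points).
  x = 12: rhs = 13, matching y values: 6, 17 (2 points).
  x = 13: rhs = 20, matching y values: none (0 points).
  x = 14: rhs = 13, matching y values: 6, 17 (2 points).
  x = 15: rhs = 21, matching y values: none (0 points).
  x = 16: rhs = 4, matching y values: 2, 21 (2 points).
  x = 17: rhs = 14, matching y values: none (0 points).
  x = 18: rhs = 11, matching y values: none (0 points).
  x = 19: rhs = 1, matching y values: 1, 22 (2 points).
  x = 20: rhs = 13, matching y values: 6, 17 (2 points).
  x = 21: rhs = 7, matching y values: none (0 points).
  x = 22: rhs = 12, matching y values: 9, 14 (2 points).
Total affine count: 26.
Full point count |E(F_23)| = 26 + 1 = 27.
Hasse bound: |27 − (23+1)| = |3| = 3 ≤ 2√23 ≈ 9.5917 ✓.


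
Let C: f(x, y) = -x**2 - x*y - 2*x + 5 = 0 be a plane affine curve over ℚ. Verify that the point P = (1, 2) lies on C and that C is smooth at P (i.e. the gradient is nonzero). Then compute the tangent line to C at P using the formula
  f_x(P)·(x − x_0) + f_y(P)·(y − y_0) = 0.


Tangent line at P: -6*x - y + 8 = 0.

Step 1: f(1, 2) = 0, so P lies on C.
Step 2: partial derivatives
  f_x(x, y) = -2*x - y - 2, f_y(x, y) = -x.
  f_x(P) = -6, f_y(P) = -1 (gradient nonzero, so P is smooth).
Step 3: tangent line at P: -6·(x − 1) + -1·(y − 2) = 0.
Expanding: -6*x - y + 8 = 0.


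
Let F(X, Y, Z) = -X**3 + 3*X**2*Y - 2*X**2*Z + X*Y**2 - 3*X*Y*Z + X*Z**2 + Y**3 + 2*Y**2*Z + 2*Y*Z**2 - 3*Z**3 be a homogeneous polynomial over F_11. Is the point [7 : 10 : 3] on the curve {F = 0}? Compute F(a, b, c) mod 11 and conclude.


F(7,10,3) ≡ 3 (mod 11); P is NOT on the curve.

Evaluate F(7, 10, 3) term-by-term (mod 11).
  -X**3 ↦ -1·343·1·1 = -343
  3*X**2*Y ↦ 3·49·10·1 = 1470
  -2*X**2*Z ↦ -2·49·1·3 = -294
  X*Y**2 ↦ 1·7·100·1 = 700
  -3*X*Y*Z ↦ -3·7·10·3 = -630
  X*Z**2 ↦ 1·7·1·9 = 63
  Y**3 ↦ 1·1·1000·1 = 1000
  2*Y**2*Z ↦ 2·1·100·3 = 600
  2*Y*Z**2 ↦ 2·1·10·9 = 180
  -3*Z**3 ↦ -3·1·1·27 = -81
Sum: F(7, 10, 3) = (-343) + (1470) + (-294) + (700) + (-630) + (63) + (1000) + (600) + (180) + (-81) = 2665.
Reducing mod 11: 2665 ≡ 3 (mod 11).
Since F(a, b, c) ≡ 3 ≠ 0 (mod 11), P does NOT lie on the curve.


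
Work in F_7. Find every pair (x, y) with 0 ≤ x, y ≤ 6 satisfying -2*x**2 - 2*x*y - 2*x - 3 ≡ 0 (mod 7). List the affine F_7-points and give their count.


Affine F_7-points: {(1, 0), (2, 5), (3, 6), (4, 6), (5, 0), (6, 5)}; count = 6.

For each of the 49 pairs (x, y) ∈ F_7², evaluate f(x, y) mod 7. Record the zeros.
  x = 0: [0↦4, 1↦4, 2↦4, 3↦4, 4↦4, 5↦4, 6↦4]  zeros at y ∈ ∅
  x = 1: [0↦0, 1↦5, 2↦3, 3↦1, 4↦6, 5↦4, 6↦2]  zeros at y ∈ {0}
  x = 2: [0↦6, 1↦2, 2↦5, 3↦1, 4↦4, 5↦0, 6↦3]  zeros at y ∈ {5}
  x = 3: [0↦1, 1↦2, 2↦3, 3↦4, 4↦5, 5↦6, 6↦0]  zeros at y ∈ {6}
  x = 4: [0↦6, 1↦5, 2↦4, 3↦3, 4↦2, 5↦1, 6↦0]  zeros at y ∈ {6}
  x = 5: [0↦0, 1↦4, 2↦1, 3↦5, 4↦2, 5↦6, 6↦3]  zeros at y ∈ {0}
  x = 6: [0↦4, 1↦6, 2↦1, 3↦3, 4↦5, 5↦0, 6↦2]  zeros at y ∈ {5}
Collecting zeros: affine points = {(1, 0), (2, 5), (3, 6), (4, 6), (5, 0), (6, 5)}.
Total count |C(F_7)_aff| = 6.


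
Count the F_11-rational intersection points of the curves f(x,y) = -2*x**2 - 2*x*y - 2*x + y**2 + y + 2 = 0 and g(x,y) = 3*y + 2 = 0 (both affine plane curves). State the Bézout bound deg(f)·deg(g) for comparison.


Common zeros: {(9, 3)}; count = 1; Bézout bound = 2.

deg(f) = 2, deg(g) = 1, so Bézout bound = 2.
Scan x ∈ F_11. For each x, list the y ∈ F_11 with f(x, y) ≡ 0 and those with g(x, y) ≡ 0 (mod 11); the common zeros in that column are the intersection.
  x = 0: f ≡ 0 at y ∈ {4, 6}; g ≡ 0 at y ∈ {3}; common: ∅.
  x = 1: f ≡ 0 at y ∈ {2, 10}; g ≡ 0 at y ∈ {3}; common: ∅.
  x = 2: f ≡ 0 at y ∈ {5, 9}; g ≡ 0 at y ∈ {3}; common: ∅.
  x = 3: f ≡ 0 at y ∈ {0, 5}; g ≡ 0 at y ∈ {3}; common: ∅.
  x = 4: f ≡ 0 at y ∈ {1, 6}; g ≡ 0 at y ∈ {3}; common: ∅.
  x = 5: f ≡ 0 at y ∈ {1, 8}; g ≡ 0 at y ∈ {3}; common: ∅.
  x = 6: f ≡ 0 at y ∈ {4, 7}; g ≡ 0 at y ∈ {3}; common: ∅.
  x = 7: f ≡ 0 at y ∈ {0, 2}; g ≡ 0 at y ∈ {3}; common: ∅.
  x = 8: f ≡ 0 at y ∈ {7, 8}; g ≡ 0 at y ∈ {3}; common: ∅.
  x = 9: f ≡ 0 at y ∈ {3}; g ≡ 0 at y ∈ {3}; common: {3}.
  x = 10: f ≡ 0 at y ∈ {9, 10}; g ≡ 0 at y ∈ {3}; common: ∅.
Collecting: common zeros = {(9, 3)}, so the count is 1.
Comparison with the Bézout bound: 1 ≤ 2 = deg(f)·deg(g), as expected for curves with no common component (the affine F_11-count falls short of the bound because intersections may lie at infinity, over extension fields, or carry multiplicity).


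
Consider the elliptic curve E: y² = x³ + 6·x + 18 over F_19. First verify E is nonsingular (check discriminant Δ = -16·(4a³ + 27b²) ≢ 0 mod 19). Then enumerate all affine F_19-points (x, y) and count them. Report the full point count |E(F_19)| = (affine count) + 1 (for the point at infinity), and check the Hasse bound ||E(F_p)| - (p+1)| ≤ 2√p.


Affine points = {(1, 5), (1, 14), (2, 0), (3, 5), (3, 14), (4, 7), (4, 12), (6, 2), (6, 17), (7, 2), (7, 17), (11, 3), (11, 16), (15, 5), (15, 14), (16, 7), (16, 12), (17, 6), (17, 13), (18, 7), (18, 12)}; affine count = 21; |E(F_19)| = 22.

Discriminant check: Δ ∝ 4a³ + 27b² = 4·6³ + 27·18² = 4·216 + 27·324 ≡ 17 (mod 19). Nonzero ⇒ E is nonsingular.
For each x ∈ F_19, compute rhs = x³ + 6·x + 18 mod 19, then count y ∈ F_19 with y² ≡ rhs.
  x = 0: rhs = 18, matching y values: none (0 points).
  x = 1: rhs = 6, matching y values: 5, 14 (2 points).
  x = 2: rhs = 0, matching y values: 0 (1 points).
  x = 3: rhs = 6, matching y values: 5, 14 (2 points).
  x = 4: rhs = 11, matching y values: 7, 12 (2 points).
  x = 5: rhs = 2, matching y values: none (0 points).
  x = 6: rhs = 4, matching y values: 2, 17 (2 points).
  x = 7: rhs = 4, matching y values: 2, 17 (2 points).
  x = 8: rhs = 8, matching y values: none (0 points).
  x = 9: rhs = 3, matching y values: none (0 points).
  x = 10: rhs = 14, matching y values: none (0 points).
  x = 11: rhs = 9, matching y values: 3, 16 (2 points).
  x = 12: rhs = 13, matching y values: none (0 points).
  x = 13: rhs = 13, matching y values: none (0 points).
  x = 14: rhs = 15, matching y values: none (0 points).
  x = 15: rhs = 6, matching y values: 5, 14 (2 points).
  x = 16: rhs = 11, matching y values: 7, 12 (2 points).
  x = 17: rhs = 17, matching y values: 6, 13 (2 points).
  x = 18: rhs = 11, matching y values: 7, 12 (2 points).
Total affine count: 21.
Full point count |E(F_19)| = 21 + 1 = 22.
Hasse bound: |22 − (19+1)| = |2| = 2 ≤ 2√19 ≈ 8.7178 ✓.


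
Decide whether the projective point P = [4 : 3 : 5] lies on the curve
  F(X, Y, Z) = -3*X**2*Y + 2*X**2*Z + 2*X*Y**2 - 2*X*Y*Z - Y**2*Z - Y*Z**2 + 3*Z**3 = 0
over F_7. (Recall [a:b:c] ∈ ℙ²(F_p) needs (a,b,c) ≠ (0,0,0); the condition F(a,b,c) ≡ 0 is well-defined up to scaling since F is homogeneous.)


F(4,3,5) ≡ 6 (mod 7); P is NOT on the curve.

Evaluate F(4, 3, 5) term-by-term (mod 7).
  -3*X**2*Y ↦ -3·16·3·1 = -144
  2*X**2*Z ↦ 2·16·1·5 = 160
  2*X*Y**2 ↦ 2·4·9·1 = 72
  -2*X*Y*Z ↦ -2·4·3·5 = -120
  -Y**2*Z ↦ -1·1·9·5 = -45
  -Y*Z**2 ↦ -1·1·3·25 = -75
  3*Z**3 ↦ 3·1·1·125 = 375
Sum: F(4, 3, 5) = (-144) + (160) + (72) + (-120) + (-45) + (-75) + (375) = 223.
Reducing mod 7: 223 ≡ 6 (mod 7).
Since F(a, b, c) ≡ 6 ≠ 0 (mod 7), P does NOT lie on the curve.


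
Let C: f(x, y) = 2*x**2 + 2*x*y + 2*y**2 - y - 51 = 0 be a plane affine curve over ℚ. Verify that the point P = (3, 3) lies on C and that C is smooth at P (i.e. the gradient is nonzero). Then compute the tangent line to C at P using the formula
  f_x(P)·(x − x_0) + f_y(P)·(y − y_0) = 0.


Tangent line at P: 18*x + 17*y - 105 = 0.

Step 1: f(3, 3) = 0, so P lies on C.
Step 2: partial derivatives
  f_x(x, y) = 4*x + 2*y, f_y(x, y) = 2*x + 4*y - 1.
  f_x(P) = 18, f_y(P) = 17 (gradient nonzero, so P is smooth).
Step 3: tangent line at P: 18·(x − 3) + 17·(y − 3) = 0.
Expanding: 18*x + 17*y - 105 = 0.


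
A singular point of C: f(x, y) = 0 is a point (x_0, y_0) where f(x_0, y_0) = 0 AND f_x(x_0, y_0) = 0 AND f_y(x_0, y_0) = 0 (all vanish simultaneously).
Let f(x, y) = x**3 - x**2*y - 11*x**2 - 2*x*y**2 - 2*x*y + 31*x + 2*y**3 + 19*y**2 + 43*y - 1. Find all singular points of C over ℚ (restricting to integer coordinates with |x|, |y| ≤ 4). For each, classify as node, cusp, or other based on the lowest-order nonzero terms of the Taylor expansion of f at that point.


Singular points: {(3, -2)}; classification: cusp.

Compute partial derivatives:
  f_x = 3*x**2 - 2*x*y - 22*x - 2*y**2 - 2*y + 31.
  f_y = -x**2 - 4*x*y - 2*x + 6*y**2 + 38*y + 43.
Scan x_0 ∈ {−4, ..., 4}. For each x_0, f_y(x_0, y) is a polynomial in y; find its integer roots y ∈ {−4, ..., 4}, then test f_x and f at those candidates.
  x = -4: f_y(-4, y) = 6*y**2 + 54*y + 35; no integer root y with |y| ≤ 4.
  x = -3: f_y(-3, y) = 6*y**2 + 50*y + 40; no integer root y with |y| ≤ 4.
  x = -2: f_y(-2, y) = 6*y**2 + 46*y + 43; no integer root y with |y| ≤ 4.
  x = -1: f_y(-1, y) = 6*y**2 + 42*y + 44; no integer root y with |y| ≤ 4.
  x = 0: f_y(0, y) = 6*y**2 + 38*y + 43; no integer root y with |y| ≤ 4.
  x = 1: f_y(1, y) = 6*y**2 + 34*y + 40; vanishes at y ∈ {-4}. (1, -4): f_x = -4 ≠ 0.
  x = 2: f_y(2, y) = 6*y**2 + 30*y + 35; no integer root y with |y| ≤ 4.
  x = 3: f_y(3, y) = 6*y**2 + 26*y + 28; vanishes at y ∈ {-2}. (3, -2): f_x = 0, f = 0 — SINGULAR.
  x = 4: f_y(4, y) = 6*y**2 + 22*y + 19; no integer root y with |y| ≤ 4.
Only singular point on the grid: (3, -2).
Classify: substitute x = 3 + u, y = -2 + v and expand: f = u**3 - u**2*v - 2*u*v**2 + 2*v**3 + v**2.
No constant or linear terms (consistent with a singular point). Quadratic part: v**2. Cubic part: u**3 - u**2*v - 2*u*v**2 + 2*v**3.
The quadratic part v**2 is a perfect square, so there is a single (double) tangent line v = 0, i.e. y = -2. Restricting the cubic part to that line (v = 0) leaves u**3 ≠ 0, so f is not divisible by v and the branch is v² ≈ -u**3 to lowest order — this is a cusp.
Classification: cusp.


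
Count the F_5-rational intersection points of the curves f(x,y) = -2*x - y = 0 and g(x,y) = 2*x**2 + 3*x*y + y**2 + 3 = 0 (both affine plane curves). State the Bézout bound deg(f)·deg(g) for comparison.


Common zeros: ∅; count = 0; Bézout bound = 2.

deg(f) = 1, deg(g) = 2, so Bézout bound = 2.
Scan x ∈ F_5. For each x, list the y ∈ F_5 with f(x, y) ≡ 0 and those with g(x, y) ≡ 0 (mod 5); the common zeros in that column are the intersection.
  x = 0: f ≡ 0 at y ∈ {0}; g ≡ 0 at y ∈ ∅; common: ∅.
  x = 1: f ≡ 0 at y ∈ {3}; g ≡ 0 at y ∈ {0, 2}; common: ∅.
  x = 2: f ≡ 0 at y ∈ {1}; g ≡ 0 at y ∈ ∅; common: ∅.
  x = 3: f ≡ 0 at y ∈ {4}; g ≡ 0 at y ∈ ∅; common: ∅.
  x = 4: f ≡ 0 at y ∈ {2}; g ≡ 0 at y ∈ {0, 3}; common: ∅.
Collecting: common zeros = ∅, so the count is 0.
Comparison with the Bézout bound: 0 ≤ 2 = deg(f)·deg(g), as expected for curves with no common component (the affine F_5-count falls short of the bound because intersections may lie at infinity, over extension fields, or carry multiplicity).


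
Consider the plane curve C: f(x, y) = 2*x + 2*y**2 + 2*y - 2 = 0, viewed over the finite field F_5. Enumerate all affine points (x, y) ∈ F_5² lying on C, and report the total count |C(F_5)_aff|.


Affine F_5-points: {(0, 2), (1, 0), (1, 4), (4, 1), (4, 3)}; count = 5.

For each of the 25 pairs (x, y) ∈ F_5², evaluate f(x, y) mod 5. Record the zeros.
  x = 0: [0↦3, 1↦2, 2↦0, 3↦2, 4↦3]  zeros at y ∈ {2}
  x = 1: [0↦0, 1↦4, 2↦2, 3↦4, 4↦0]  zeros at y ∈ {0, 4}
  x = 2: [0↦2, 1↦1, 2↦4, 3↦1, 4↦2]  zeros at y ∈ ∅
  x = 3: [0↦4, 1↦3, 2↦1, 3↦3, 4↦4]  zeros at y ∈ ∅
  x = 4: [0↦1, 1↦0, 2↦3, 3↦0, 4↦1]  zeros at y ∈ {1, 3}
Collecting zeros: affine points = {(0, 2), (1, 0), (1, 4), (4, 1), (4, 3)}.
Total count |C(F_5)_aff| = 5.


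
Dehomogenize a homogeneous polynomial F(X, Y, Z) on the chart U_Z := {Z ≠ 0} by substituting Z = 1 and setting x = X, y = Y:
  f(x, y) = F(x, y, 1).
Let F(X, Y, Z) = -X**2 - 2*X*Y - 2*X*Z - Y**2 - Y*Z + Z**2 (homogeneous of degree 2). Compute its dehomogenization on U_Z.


f(x, y) = -x**2 - 2*x*y - 2*x - y**2 - y + 1

On U_Z we set Z = 1. Each monomial c·X^i·Y^j·Z^k in F becomes c·x^i·y^j·1^k = c·x^i·y^j.
Substituting Z = 1: F(X, Y, 1) = -x**2 - 2*x*y - 2*x - y**2 - y + 1.
Note: deg(f) ≤ deg(F) = 2; strict inequality happens when F is divisible by Z (lost terms).


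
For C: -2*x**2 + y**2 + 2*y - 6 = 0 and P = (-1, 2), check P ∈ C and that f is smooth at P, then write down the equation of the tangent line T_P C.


Tangent line at P: 4*x + 6*y - 8 = 0.

Step 1: f(-1, 2) = 0, so P lies on C.
Step 2: partial derivatives
  f_x(x, y) = -4*x, f_y(x, y) = 2*y + 2.
  f_x(P) = 4, f_y(P) = 6 (gradient nonzero, so P is smooth).
Step 3: tangent line at P: 4·(x − -1) + 6·(y − 2) = 0.
Expanding: 4*x + 6*y - 8 = 0.


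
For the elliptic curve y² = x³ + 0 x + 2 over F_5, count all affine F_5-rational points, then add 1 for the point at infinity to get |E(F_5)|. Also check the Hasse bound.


Affine points = {(2, 0), (3, 2), (3, 3), (4, 1), (4, 4)}; affine count = 5; |E(F_5)| = 6.

Discriminant check: Δ ∝ 4a³ + 27b² = 4·0³ + 27·2² = 4·0 + 27·4 ≡ 3 (mod 5). Nonzero ⇒ E is nonsingular.
For each x ∈ F_5, compute rhs = x³ + 0·x + 2 mod 5, then count y ∈ F_5 with y² ≡ rhs.
  x = 0: rhs = 2, matching y values: none (0 points).
  x = 1: rhs = 3, matching y values: none (0 points).
  x = 2: rhs = 0, matching y values: 0 (1 points).
  x = 3: rhs = 4, matching y values: 2, 3 (2 points).
  x = 4: rhs = 1, matching y values: 1, 4 (2 points).
Total affine count: 5.
Full point count |E(F_5)| = 5 + 1 = 6.
Hasse bound: |6 − (5+1)| = |0| = 0 ≤ 2√5 ≈ 4.4721 ✓.


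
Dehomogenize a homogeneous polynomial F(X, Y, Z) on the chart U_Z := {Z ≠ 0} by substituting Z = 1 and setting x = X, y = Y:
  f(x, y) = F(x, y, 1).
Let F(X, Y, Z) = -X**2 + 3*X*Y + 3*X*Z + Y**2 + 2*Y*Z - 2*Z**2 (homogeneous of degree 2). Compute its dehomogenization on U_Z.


f(x, y) = -x**2 + 3*x*y + 3*x + y**2 + 2*y - 2

On U_Z we set Z = 1. Each monomial c·X^i·Y^j·Z^k in F becomes c·x^i·y^j·1^k = c·x^i·y^j.
Substituting Z = 1: F(X, Y, 1) = -x**2 + 3*x*y + 3*x + y**2 + 2*y - 2.
Note: deg(f) ≤ deg(F) = 2; strict inequality happens when F is divisible by Z (lost terms).


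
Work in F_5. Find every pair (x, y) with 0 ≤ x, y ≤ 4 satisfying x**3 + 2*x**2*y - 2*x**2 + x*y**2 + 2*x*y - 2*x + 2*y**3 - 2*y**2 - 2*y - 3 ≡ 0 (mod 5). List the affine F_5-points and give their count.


Affine F_5-points: {(0, 1), (0, 4), (1, 2), (1, 3), (2, 1), (3, 0), (3, 1)}; count = 7.

For each of the 25 pairs (x, y) ∈ F_5², evaluate f(x, y) mod 5. Record the zeros.
  x = 0: [0↦2, 1↦0, 2↦1, 3↦2, 4↦0]  zeros at y ∈ {1, 4}
  x = 1: [0↦4, 1↦2, 2↦0, 3↦0, 4↦4]  zeros at y ∈ {2, 3}
  x = 2: [0↦3, 1↦0, 2↦4, 3↦2, 4↦1]  zeros at y ∈ {1}
  x = 3: [0↦0, 1↦0, 2↦4, 3↦4, 4↦2]  zeros at y ∈ {0, 1}
  x = 4: [0↦1, 1↦3, 2↦1, 3↦2, 4↦3]  zeros at y ∈ ∅
Collecting zeros: affine points = {(0, 1), (0, 4), (1, 2), (1, 3), (2, 1), (3, 0), (3, 1)}.
Total count |C(F_5)_aff| = 7.


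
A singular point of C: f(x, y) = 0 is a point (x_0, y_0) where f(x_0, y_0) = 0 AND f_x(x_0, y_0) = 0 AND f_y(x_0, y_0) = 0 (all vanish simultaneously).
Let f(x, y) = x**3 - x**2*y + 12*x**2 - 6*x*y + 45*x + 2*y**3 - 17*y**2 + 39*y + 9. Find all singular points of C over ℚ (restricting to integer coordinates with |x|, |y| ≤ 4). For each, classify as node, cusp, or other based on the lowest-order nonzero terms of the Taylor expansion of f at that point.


Singular points: {(-3, 3)}; classification: cusp.

Compute partial derivatives:
  f_x = 3*x**2 - 2*x*y + 24*x - 6*y + 45.
  f_y = -x**2 - 6*x + 6*y**2 - 34*y + 39.
Scan x_0 ∈ {−4, ..., 4}. For each x_0, f_y(x_0, y) is a polynomial in y; find its integer roots y ∈ {−4, ..., 4}, then test f_x and f at those candidates.
  x = -4: f_y(-4, y) = 6*y**2 - 34*y + 47; no integer root y with |y| ≤ 4.
  x = -3: f_y(-3, y) = 6*y**2 - 34*y + 48; vanishes at y ∈ {3}. (-3, 3): f_x = 0, f = 0 — SINGULAR.
  x = -2: f_y(-2, y) = 6*y**2 - 34*y + 47; no integer root y with |y| ≤ 4.
  x = -1: f_y(-1, y) = 6*y**2 - 34*y + 44; vanishes at y ∈ {2}. (-1, 2): f_x = 16 ≠ 0.
  x = 0: f_y(0, y) = 6*y**2 - 34*y + 39; no integer root y with |y| ≤ 4.
  x = 1: f_y(1, y) = 6*y**2 - 34*y + 32; no integer root y with |y| ≤ 4.
  x = 2: f_y(2, y) = 6*y**2 - 34*y + 23; no integer root y with |y| ≤ 4.
  x = 3: f_y(3, y) = 6*y**2 - 34*y + 12; no integer root y with |y| ≤ 4.
  x = 4: f_y(4, y) = 6*y**2 - 34*y - 1; no integer root y with |y| ≤ 4.
Only singular point on the grid: (-3, 3).
Classify: substitute x = -3 + u, y = 3 + v and expand: f = u**3 - u**2*v + 2*v**3 + v**2.
No constant or linear terms (consistent with a singular point). Quadratic part: v**2. Cubic part: u**3 - u**2*v + 2*v**3.
The quadratic part v**2 is a perfect square, so there is a single (double) tangent line v = 0, i.e. y = 3. Restricting the cubic part to that line (v = 0) leaves u**3 ≠ 0, so f is not divisible by v and the branch is v² ≈ -u**3 to lowest order — this is a cusp.
Classification: cusp.


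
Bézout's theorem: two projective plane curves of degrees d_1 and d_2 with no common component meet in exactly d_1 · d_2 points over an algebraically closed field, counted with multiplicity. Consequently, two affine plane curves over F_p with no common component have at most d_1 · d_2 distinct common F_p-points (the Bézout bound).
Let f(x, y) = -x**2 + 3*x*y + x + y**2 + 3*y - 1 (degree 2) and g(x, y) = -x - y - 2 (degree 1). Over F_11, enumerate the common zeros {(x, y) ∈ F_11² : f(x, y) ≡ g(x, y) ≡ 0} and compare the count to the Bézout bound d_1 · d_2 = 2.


Common zeros: ∅; count = 0; Bézout bound = 2.

deg(f) = 2, deg(g) = 1, so Bézout bound = 2.
Scan x ∈ F_11. For each x, list the y ∈ F_11 with f(x, y) ≡ 0 and those with g(x, y) ≡ 0 (mod 11); the common zeros in that column are the intersection.
  x = 0: f ≡ 0 at y ∈ ∅; g ≡ 0 at y ∈ {9}; common: ∅.
  x = 1: f ≡ 0 at y ∈ ∅; g ≡ 0 at y ∈ {8}; common: ∅.
  x = 2: f ≡ 0 at y ∈ {3, 10}; g ≡ 0 at y ∈ {7}; common: ∅.
  x = 3: f ≡ 0 at y ∈ ∅; g ≡ 0 at y ∈ {6}; common: ∅.
  x = 4: f ≡ 0 at y ∈ ∅; g ≡ 0 at y ∈ {5}; common: ∅.
  x = 5: f ≡ 0 at y ∈ {7, 8}; g ≡ 0 at y ∈ {4}; common: ∅.
  x = 6: f ≡ 0 at y ∈ {5, 7}; g ≡ 0 at y ∈ {3}; common: ∅.
  x = 7: f ≡ 0 at y ∈ {10}; g ≡ 0 at y ∈ {2}; common: ∅.
  x = 8: f ≡ 0 at y ∈ {3}; g ≡ 0 at y ∈ {1}; common: ∅.
  x = 9: f ≡ 0 at y ∈ {6, 8}; g ≡ 0 at y ∈ {0}; common: ∅.
  x = 10: f ≡ 0 at y ∈ {5, 6}; g ≡ 0 at y ∈ {10}; common: ∅.
Collecting: common zeros = ∅, so the count is 0.
Comparison with the Bézout bound: 0 ≤ 2 = deg(f)·deg(g), as expected for curves with no common component (the affine F_11-count falls short of the bound because intersections may lie at infinity, over extension fields, or carry multiplicity).


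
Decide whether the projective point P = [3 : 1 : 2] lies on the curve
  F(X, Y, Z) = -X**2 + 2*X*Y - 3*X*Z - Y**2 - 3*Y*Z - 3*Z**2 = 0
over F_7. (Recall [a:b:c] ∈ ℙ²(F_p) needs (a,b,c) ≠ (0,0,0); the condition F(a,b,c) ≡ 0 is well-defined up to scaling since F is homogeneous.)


F(3,1,2) ≡ 2 (mod 7); P is NOT on the curve.

Evaluate F(3, 1, 2) term-by-term (mod 7).
  -X**2 ↦ -1·9·1·1 = -9
  2*X*Y ↦ 2·3·1·1 = 6
  -3*X*Z ↦ -3·3·1·2 = -18
  -Y**2 ↦ -1·1·1·1 = -1
  -3*Y*Z ↦ -3·1·1·2 = -6
  -3*Z**2 ↦ -3·1·1·4 = -12
Sum: F(3, 1, 2) = (-9) + (6) + (-18) + (-1) + (-6) + (-12) = -40.
Reducing mod 7: -40 ≡ 2 (mod 7).
Since F(a, b, c) ≡ 2 ≠ 0 (mod 7), P does NOT lie on the curve.


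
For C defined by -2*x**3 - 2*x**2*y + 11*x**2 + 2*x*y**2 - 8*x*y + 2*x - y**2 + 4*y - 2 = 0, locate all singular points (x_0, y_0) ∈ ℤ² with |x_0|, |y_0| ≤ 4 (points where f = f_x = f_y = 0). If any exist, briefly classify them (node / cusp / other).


Singular points: {(1, 3)}; classification: node.

Compute partial derivatives:
  f_x = -6*x**2 - 4*x*y + 22*x + 2*y**2 - 8*y + 2.
  f_y = -2*x**2 + 4*x*y - 8*x - 2*y + 4.
Scan x_0 ∈ {−4, ..., 4}. For each x_0, f_y(x_0, y) is a polynomial in y; find its integer roots y ∈ {−4, ..., 4}, then test f_x and f at those candidates.
  x = -4: f_y(-4, y) = 4 - 18*y; no integer root y with |y| ≤ 4.
  x = -3: f_y(-3, y) = 10 - 14*y; no integer root y with |y| ≤ 4.
  x = -2: f_y(-2, y) = 12 - 10*y; no integer root y with |y| ≤ 4.
  x = -1: f_y(-1, y) = 10 - 6*y; no integer root y with |y| ≤ 4.
  x = 0: f_y(0, y) = 4 - 2*y; vanishes at y ∈ {2}. (0, 2): f_x = -6 ≠ 0.
  x = 1: f_y(1, y) = 2*y - 6; vanishes at y ∈ {3}. (1, 3): f_x = 0, f = 0 — SINGULAR.
  x = 2: f_y(2, y) = 6*y - 20; no integer root y with |y| ≤ 4.
  x = 3: f_y(3, y) = 10*y - 38; no integer root y with |y| ≤ 4.
  x = 4: f_y(4, y) = 14*y - 60; no integer root y with |y| ≤ 4.
Only singular point on the grid: (1, 3).
Classify: substitute x = 1 + u, y = 3 + v and expand: f = -2*u**3 - 2*u**2*v - u**2 + 2*u*v**2 + v**2.
No constant or linear terms (consistent with a singular point). Quadratic part: -u**2 + v**2. Cubic part: -2*u**3 - 2*u**2*v + 2*u*v**2.
The quadratic part v**2 - u**2 = (v − u)(v + u) splits into two distinct linear factors, so there are two distinct tangent lines y − 3 = ±(x − 1) — this is a node (ordinary double point).
Classification: node.


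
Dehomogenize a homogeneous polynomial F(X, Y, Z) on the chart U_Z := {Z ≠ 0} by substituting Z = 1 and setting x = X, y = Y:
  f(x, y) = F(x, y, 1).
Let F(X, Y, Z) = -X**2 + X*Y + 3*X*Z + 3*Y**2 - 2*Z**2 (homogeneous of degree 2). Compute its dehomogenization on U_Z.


f(x, y) = -x**2 + x*y + 3*x + 3*y**2 - 2

On U_Z we set Z = 1. Each monomial c·X^i·Y^j·Z^k in F becomes c·x^i·y^j·1^k = c·x^i·y^j.
Substituting Z = 1: F(X, Y, 1) = -x**2 + x*y + 3*x + 3*y**2 - 2.
Note: deg(f) ≤ deg(F) = 2; strict inequality happens when F is divisible by Z (lost terms).


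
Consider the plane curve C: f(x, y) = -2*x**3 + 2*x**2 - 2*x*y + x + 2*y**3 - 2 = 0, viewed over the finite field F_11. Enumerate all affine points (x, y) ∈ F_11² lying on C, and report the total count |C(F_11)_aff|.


Affine F_11-points: {(0, 1), (1, 2), (1, 7), (2, 2), (4, 10), (6, 8), (7, 0), (9, 2)}; count = 8.

For each of the 121 pairs (x, y) ∈ F_11², evaluate f(x, y) mod 11. Record the zeros.
  x = 0: [0↦9, 1↦0, 2↦3, 3↦8, 4↦5, 5↦6, 6↦1, 7↦2, 8↦10, 9↦4, 10↦7]  zeros at y ∈ {1}
  x = 1: [0↦10, 1↦10, 2↦0, 3↦3, 4↦9, 5↦8, 6↦1, 7↦0, 8↦6, 9↦9, 10↦10]  zeros at y ∈ {2, 7}
  x = 2: [0↦3, 1↦1, 2↦0, 3↦1, 4↦5, 5↦2, 6↦4, 7↦1, 8↦5, 9↦6, 10↦5]  zeros at y ∈ {2}
  x = 3: [0↦9, 1↦5, 2↦2, 3↦1, 4↦3, 5↦9, 6↦9, 7↦4, 8↦6, 9↦5, 10↦2]  zeros at y ∈ ∅
  x = 4: [0↦5, 1↦10, 2↦5, 3↦2, 4↦2, 5↦6, 6↦4, 7↦8, 8↦8, 9↦5, 10↦0]  zeros at y ∈ {10}
  x = 5: [0↦1, 1↦4, 2↦8, 3↦3, 4↦1, 5↦3, 6↦10, 7↦1, 8↦10, 9↦5, 10↦9]  zeros at y ∈ ∅
  x = 6: [0↦7, 1↦8, 2↦10, 3↦3, 4↦10, 5↦10, 6↦4, 7↦4, 8↦0, 9↦4, 10↦6]  zeros at y ∈ {8}
  x = 7: [0↦0, 1↦10, 2↦10, 3↦1, 4↦6, 5↦4, 6↦7, 7↦5, 8↦10, 9↦1, 10↦1]  zeros at y ∈ {0}
  x = 8: [0↦1, 1↦9, 2↦7, 3↦7, 4↦10, 5↦6, 6↦7, 7↦3, 8↦6, 9↦6, 10↦4]  zeros at y ∈ ∅
  x = 9: [0↦9, 1↦4, 2↦0, 3↦9, 4↦10, 5↦4, 6↦3, 7↦8, 8↦9, 9↦7, 10↦3]  zeros at y ∈ {2}
  x = 10: [0↦1, 1↦5, 2↦10, 3↦6, 4↦5, 5↦8, 6↦5, 7↦8, 8↦7, 9↦3, 10↦8]  zeros at y ∈ ∅
Collecting zeros: affine points = {(0, 1), (1, 2), (1, 7), (2, 2), (4, 10), (6, 8), (7, 0), (9, 2)}.
Total count |C(F_11)_aff| = 8.


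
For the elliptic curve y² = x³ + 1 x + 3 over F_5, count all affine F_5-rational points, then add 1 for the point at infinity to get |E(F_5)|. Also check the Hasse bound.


Affine points = {(1, 0), (4, 1), (4, 4)}; affine count = 3; |E(F_5)| = 4.

Discriminant check: Δ ∝ 4a³ + 27b² = 4·1³ + 27·3² = 4·1 + 27·9 ≡ 2 (mod 5). Nonzero ⇒ E is nonsingular.
For each x ∈ F_5, compute rhs = x³ + 1·x + 3 mod 5, then count y ∈ F_5 with y² ≡ rhs.
  x = 0: rhs = 3, matching y values: none (0 points).
  x = 1: rhs = 0, matching y values: 0 (1 points).
  x = 2: rhs = 3, matching y values: none (0 points).
  x = 3: rhs = 3, matching y values: none (0 points).
  x = 4: rhs = 1, matching y values: 1, 4 (2 points).
Total affine count: 3.
Full point count |E(F_5)| = 3 + 1 = 4.
Hasse bound: |4 − (5+1)| = |-2| = 2 ≤ 2√5 ≈ 4.4721 ✓.


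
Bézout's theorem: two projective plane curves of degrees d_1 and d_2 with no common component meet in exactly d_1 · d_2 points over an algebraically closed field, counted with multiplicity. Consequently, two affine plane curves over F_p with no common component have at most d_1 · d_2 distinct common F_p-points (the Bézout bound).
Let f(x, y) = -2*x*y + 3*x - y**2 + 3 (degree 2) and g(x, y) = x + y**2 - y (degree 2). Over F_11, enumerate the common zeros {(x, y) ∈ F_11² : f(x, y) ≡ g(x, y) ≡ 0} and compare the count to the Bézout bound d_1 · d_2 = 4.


Common zeros: ∅; count = 0; Bézout bound = 4.

deg(f) = 2, deg(g) = 2, so Bézout bound = 4.
Scan x ∈ F_11. For each x, list the y ∈ F_11 with f(x, y) ≡ 0 and those with g(x, y) ≡ 0 (mod 11); the common zeros in that column are the intersection.
  x = 0: f ≡ 0 at y ∈ {5, 6}; g ≡ 0 at y ∈ {0, 1}; common: ∅.
  x = 1: f ≡ 0 at y ∈ ∅; g ≡ 0 at y ∈ ∅; common: ∅.
  x = 2: f ≡ 0 at y ∈ ∅; g ≡ 0 at y ∈ {5, 7}; common: ∅.
  x = 3: f ≡ 0 at y ∈ ∅; g ≡ 0 at y ∈ {6}; common: ∅.
  x = 4: f ≡ 0 at y ∈ {4, 10}; g ≡ 0 at y ∈ ∅; common: ∅.
  x = 5: f ≡ 0 at y ∈ ∅; g ≡ 0 at y ∈ {3, 9}; common: ∅.
  x = 6: f ≡ 0 at y ∈ ∅; g ≡ 0 at y ∈ ∅; common: ∅.
  x = 7: f ≡ 0 at y ∈ ∅; g ≡ 0 at y ∈ ∅; common: ∅.
  x = 8: f ≡ 0 at y ∈ {8, 9}; g ≡ 0 at y ∈ ∅; common: ∅.
  x = 9: f ≡ 0 at y ∈ {1, 3}; g ≡ 0 at y ∈ {2, 10}; common: ∅.
  x = 10: f ≡ 0 at y ∈ {0, 2}; g ≡ 0 at y ∈ {4, 8}; common: ∅.
Collecting: common zeros = ∅, so the count is 0.
Comparison with the Bézout bound: 0 ≤ 4 = deg(f)·deg(g), as expected for curves with no common component (the affine F_11-count falls short of the bound because intersections may lie at infinity, over extension fields, or carry multiplicity).


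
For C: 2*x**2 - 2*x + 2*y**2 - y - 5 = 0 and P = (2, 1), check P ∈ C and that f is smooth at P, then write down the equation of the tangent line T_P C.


Tangent line at P: 6*x + 3*y - 15 = 0.

Step 1: f(2, 1) = 0, so P lies on C.
Step 2: partial derivatives
  f_x(x, y) = 4*x - 2, f_y(x, y) = 4*y - 1.
  f_x(P) = 6, f_y(P) = 3 (gradient nonzero, so P is smooth).
Step 3: tangent line at P: 6·(x − 2) + 3·(y − 1) = 0.
Expanding: 6*x + 3*y - 15 = 0.


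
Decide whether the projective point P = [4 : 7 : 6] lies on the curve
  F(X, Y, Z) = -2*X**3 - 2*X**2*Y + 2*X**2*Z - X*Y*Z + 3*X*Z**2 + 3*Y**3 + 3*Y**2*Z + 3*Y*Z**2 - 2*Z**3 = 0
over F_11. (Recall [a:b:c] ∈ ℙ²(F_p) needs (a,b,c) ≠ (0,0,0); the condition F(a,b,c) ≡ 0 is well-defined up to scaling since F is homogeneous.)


F(4,7,6) ≡ 7 (mod 11); P is NOT on the curve.

Evaluate F(4, 7, 6) term-by-term (mod 11).
  -2*X**3 ↦ -2·64·1·1 = -128
  -2*X**2*Y ↦ -2·16·7·1 = -224
  2*X**2*Z ↦ 2·16·1·6 = 192
  -X*Y*Z ↦ -1·4·7·6 = -168
  3*X*Z**2 ↦ 3·4·1·36 = 432
  3*Y**3 ↦ 3·1·343·1 = 1029
  3*Y**2*Z ↦ 3·1·49·6 = 882
  3*Y*Z**2 ↦ 3·1·7·36 = 756
  -2*Z**3 ↦ -2·1·1·216 = -432
Sum: F(4, 7, 6) = (-128) + (-224) + (192) + (-168) + (432) + (1029) + (882) + (756) + (-432) = 2339.
Reducing mod 11: 2339 ≡ 7 (mod 11).
Since F(a, b, c) ≡ 7 ≠ 0 (mod 11), P does NOT lie on the curve.


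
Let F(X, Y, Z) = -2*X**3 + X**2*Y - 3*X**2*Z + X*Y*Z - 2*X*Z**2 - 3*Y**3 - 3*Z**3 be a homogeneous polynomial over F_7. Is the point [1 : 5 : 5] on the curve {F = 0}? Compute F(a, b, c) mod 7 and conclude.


F(1,5,5) ≡ 4 (mod 7); P is NOT on the curve.

Evaluate F(1, 5, 5) term-by-term (mod 7).
  -2*X**3 ↦ -2·1·1·1 = -2
  X**2*Y ↦ 1·1·5·1 = 5
  -3*X**2*Z ↦ -3·1·1·5 = -15
  X*Y*Z ↦ 1·1·5·5 = 25
  -2*X*Z**2 ↦ -2·1·1·25 = -50
  -3*Y**3 ↦ -3·1·125·1 = -375
  -3*Z**3 ↦ -3·1·1·125 = -375
Sum: F(1, 5, 5) = (-2) + (5) + (-15) + (25) + (-50) + (-375) + (-375) = -787.
Reducing mod 7: -787 ≡ 4 (mod 7).
Since F(a, b, c) ≡ 4 ≠ 0 (mod 7), P does NOT lie on the curve.


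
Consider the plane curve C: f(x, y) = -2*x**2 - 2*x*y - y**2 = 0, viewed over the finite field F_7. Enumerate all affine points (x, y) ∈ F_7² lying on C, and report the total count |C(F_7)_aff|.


Affine F_7-points: {(0, 0)}; count = 1.

For each of the 49 pairs (x, y) ∈ F_7², evaluate f(x, y) mod 7. Record the zeros.
  x = 0: [0↦0, 1↦6, 2↦3, 3↦5, 4↦5, 5↦3, 6↦6]  zeros at y ∈ {0}
  x = 1: [0↦5, 1↦2, 2↦4, 3↦4, 4↦2, 5↦5, 6↦6]  zeros at y ∈ ∅
  x = 2: [0↦6, 1↦1, 2↦1, 3↦6, 4↦2, 5↦3, 6↦2]  zeros at y ∈ ∅
  x = 3: [0↦3, 1↦3, 2↦1, 3↦4, 4↦5, 5↦4, 6↦1]  zeros at y ∈ ∅
  x = 4: [0↦3, 1↦1, 2↦4, 3↦5, 4↦4, 5↦1, 6↦3]  zeros at y ∈ ∅
  x = 5: [0↦6, 1↦2, 2↦3, 3↦2, 4↦6, 5↦1, 6↦1]  zeros at y ∈ ∅
  x = 6: [0↦5, 1↦6, 2↦5, 3↦2, 4↦4, 5↦4, 6↦2]  zeros at y ∈ ∅
Collecting zeros: affine points = {(0, 0)}.
Total count |C(F_7)_aff| = 1.


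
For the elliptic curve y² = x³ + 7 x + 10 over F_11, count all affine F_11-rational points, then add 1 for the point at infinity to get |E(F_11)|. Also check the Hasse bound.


Affine points = {(3, 5), (3, 6), (4, 5), (4, 6), (5, 4), (5, 7), (6, 2), (6, 9)}; affine count = 8; |E(F_11)| = 9.

Discriminant check: Δ ∝ 4a³ + 27b² = 4·7³ + 27·10² = 4·343 + 27·100 ≡ 2 (mod 11). Nonzero ⇒ E is nonsingular.
For each x ∈ F_11, compute rhs = x³ + 7·x + 10 mod 11, then count y ∈ F_11 with y² ≡ rhs.
  x = 0: rhs = 10, matching y values: none (0 points).
  x = 1: rhs = 7, matching y values: none (0 points).
  x = 2: rhs = 10, matching y values: none (0 points).
  x = 3: rhs = 3, matching y values: 5, 6 (2 points).
  x = 4: rhs = 3, matching y values: 5, 6 (2 points).
  x = 5: rhs = 5, matching y values: 4, 7 (2 points).
  x = 6: rhs = 4, matching y values: 2, 9 (2 points).
  x = 7: rhs = 6, matching y values: none (0 points).
  x = 8: rhs = 6, matching y values: none (0 points).
  x = 9: rhs = 10, matching y values: none (0 points).
  x = 10: rhs = 2, matching y values: none (0 points).
Total affine count: 8.
Full point count |E(F_11)| = 8 + 1 = 9.
Hasse bound: |9 − (11+1)| = |-3| = 3 ≤ 2√11 ≈ 6.6332 ✓.


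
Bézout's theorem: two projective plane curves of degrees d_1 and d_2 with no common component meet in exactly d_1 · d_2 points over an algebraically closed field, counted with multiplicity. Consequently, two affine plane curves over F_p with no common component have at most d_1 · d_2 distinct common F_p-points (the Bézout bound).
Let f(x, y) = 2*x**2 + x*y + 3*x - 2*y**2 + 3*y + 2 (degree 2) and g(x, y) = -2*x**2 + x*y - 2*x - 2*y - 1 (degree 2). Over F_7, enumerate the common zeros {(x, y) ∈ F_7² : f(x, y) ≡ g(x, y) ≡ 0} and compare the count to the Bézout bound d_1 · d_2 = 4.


Common zeros: {(0, 3), (1, 2), (3, 4), (4, 3)}; count = 4; Bézout bound = 4.

deg(f) = 2, deg(g) = 2, so Bézout bound = 4.
Scan x ∈ F_7. For each x, list the y ∈ F_7 with f(x, y) ≡ 0 and those with g(x, y) ≡ 0 (mod 7); the common zeros in that column are the intersection.
  x = 0: f ≡ 0 at y ∈ {2, 3}; g ≡ 0 at y ∈ {3}; common: {3}.
  x = 1: f ≡ 0 at y ∈ {0, 2}; g ≡ 0 at y ∈ {2}; common: {2}.
  x = 2: f ≡ 0 at y ∈ ∅; g ≡ 0 at y ∈ ∅; common: ∅.
  x = 3: f ≡ 0 at y ∈ {4, 6}; g ≡ 0 at y ∈ {4}; common: {4}.
  x = 4: f ≡ 0 at y ∈ {3, 4}; g ≡ 0 at y ∈ {3}; common: {3}.
  x = 5: f ≡ 0 at y ∈ ∅; g ≡ 0 at y ∈ {4}; common: ∅.
  x = 6: f ≡ 0 at y ∈ ∅; g ≡ 0 at y ∈ {2}; common: ∅.
Collecting: common zeros = {(0, 3), (1, 2), (3, 4), (4, 3)}, so the count is 4.
Comparison with the Bézout bound: 4 ≤ 4 = deg(f)·deg(g), as expected for curves with no common component (the bound is attained).


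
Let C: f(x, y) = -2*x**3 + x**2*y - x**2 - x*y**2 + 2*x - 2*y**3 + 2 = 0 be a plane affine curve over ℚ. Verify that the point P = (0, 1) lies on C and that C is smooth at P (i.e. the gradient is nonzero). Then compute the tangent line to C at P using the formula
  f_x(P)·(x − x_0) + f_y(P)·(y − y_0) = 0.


Tangent line at P: x - 6*y + 6 = 0.

Step 1: f(0, 1) = 0, so P lies on C.
Step 2: partial derivatives
  f_x(x, y) = -6*x**2 + 2*x*y - 2*x - y**2 + 2, f_y(x, y) = x**2 - 2*x*y - 6*y**2.
  f_x(P) = 1, f_y(P) = -6 (gradient nonzero, so P is smooth).
Step 3: tangent line at P: 1·(x − 0) + -6·(y − 1) = 0.
Expanding: x - 6*y + 6 = 0.


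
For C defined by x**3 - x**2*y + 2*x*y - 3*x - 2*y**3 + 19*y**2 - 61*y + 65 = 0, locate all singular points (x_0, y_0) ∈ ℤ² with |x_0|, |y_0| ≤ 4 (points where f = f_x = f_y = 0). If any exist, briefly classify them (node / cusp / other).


Singular points: {(1, 3)}; classification: cusp.

Compute partial derivatives:
  f_x = 3*x**2 - 2*x*y + 2*y - 3.
  f_y = -x**2 + 2*x - 6*y**2 + 38*y - 61.
Scan x_0 ∈ {−4, ..., 4}. For each x_0, f_y(x_0, y) is a polynomial in y; find its integer roots y ∈ {−4, ..., 4}, then test f_x and f at those candidates.
  x = -4: f_y(-4, y) = -6*y**2 + 38*y - 85; no integer root y with |y| ≤ 4.
  x = -3: f_y(-3, y) = -6*y**2 + 38*y - 76; no integer root y with |y| ≤ 4.
  x = -2: f_y(-2, y) = -6*y**2 + 38*y - 69; no integer root y with |y| ≤ 4.
  x = -1: f_y(-1, y) = -6*y**2 + 38*y - 64; no integer root y with |y| ≤ 4.
  x = 0: f_y(0, y) = -6*y**2 + 38*y - 61; no integer root y with |y| ≤ 4.
  x = 1: f_y(1, y) = -6*y**2 + 38*y - 60; vanishes at y ∈ {3}. (1, 3): f_x = 0, f = 0 — SINGULAR.
  x = 2: f_y(2, y) = -6*y**2 + 38*y - 61; no integer root y with |y| ≤ 4.
  x = 3: f_y(3, y) = -6*y**2 + 38*y - 64; no integer root y with |y| ≤ 4.
  x = 4: f_y(4, y) = -6*y**2 + 38*y - 69; no integer root y with |y| ≤ 4.
Only singular point on the grid: (1, 3).
Classify: substitute x = 1 + u, y = 3 + v and expand: f = u**3 - u**2*v - 2*v**3 + v**2.
No constant or linear terms (consistent with a singular point). Quadratic part: v**2. Cubic part: u**3 - u**2*v - 2*v**3.
The quadratic part v**2 is a perfect square, so there is a single (double) tangent line v = 0, i.e. y = 3. Restricting the cubic part to that line (v = 0) leaves u**3 ≠ 0, so f is not divisible by v and the branch is v² ≈ -u**3 to lowest order — this is a cusp.
Classification: cusp.
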